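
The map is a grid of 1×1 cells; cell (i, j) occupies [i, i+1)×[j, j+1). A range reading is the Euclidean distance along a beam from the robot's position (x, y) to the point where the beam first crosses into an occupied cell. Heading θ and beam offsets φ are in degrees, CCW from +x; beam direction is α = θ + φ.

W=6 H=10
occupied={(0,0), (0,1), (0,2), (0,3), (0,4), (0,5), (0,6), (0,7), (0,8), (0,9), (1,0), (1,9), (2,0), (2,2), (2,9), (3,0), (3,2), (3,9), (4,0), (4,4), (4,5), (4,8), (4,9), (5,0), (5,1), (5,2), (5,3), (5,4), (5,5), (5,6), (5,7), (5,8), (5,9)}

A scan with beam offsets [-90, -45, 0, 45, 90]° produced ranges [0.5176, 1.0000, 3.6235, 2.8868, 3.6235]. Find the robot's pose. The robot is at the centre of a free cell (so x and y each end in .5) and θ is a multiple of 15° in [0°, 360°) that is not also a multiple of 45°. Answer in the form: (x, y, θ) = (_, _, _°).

(x, y, θ) = (1.5, 6.5, 285°)

Candidates: 27 free-cell centres × 16 headings = 432 poses. Raycast each; keep the one whose scan matches to 4 dp.
  (1.5, 4.5, 195°): beam 1 = 1.9319 ≠ 0.5176 ✗
  (4.5, 3.5, 240°): beam 1 = 4.0415 ≠ 0.5176 ✗
  (4.5, 6.5, 150°): beam 1 = 1.0000 ≠ 0.5176 ✗
  (2.5, 5.5, 165°): beam 1 = 3.6235 ≠ 0.5176 ✗
  (4.5, 3.5, 255°): beam 1 = 3.6235 ≠ 0.5176 ✗
  …
  (1.5, 6.5, 285°): r_1=0.5176, r_2=1.0000, r_3=3.6235, r_4=2.8868, r_5=3.6235 — all match ✓
No second candidate reproduces the full scan.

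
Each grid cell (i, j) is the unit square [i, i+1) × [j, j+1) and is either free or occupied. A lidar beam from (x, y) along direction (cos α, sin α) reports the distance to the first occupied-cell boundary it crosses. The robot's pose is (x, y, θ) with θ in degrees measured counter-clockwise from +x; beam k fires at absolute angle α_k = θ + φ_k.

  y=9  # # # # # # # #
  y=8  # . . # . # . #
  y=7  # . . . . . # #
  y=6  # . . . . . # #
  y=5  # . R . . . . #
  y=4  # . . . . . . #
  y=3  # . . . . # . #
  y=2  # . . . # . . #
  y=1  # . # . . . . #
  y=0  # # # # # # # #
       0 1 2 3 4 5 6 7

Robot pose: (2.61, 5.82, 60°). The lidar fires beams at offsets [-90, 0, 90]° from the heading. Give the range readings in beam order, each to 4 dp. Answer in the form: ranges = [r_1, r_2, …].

ranges = [3.6400, 2.5172, 1.8591]

beam 1: φ=-90°, α=330°
  d=(0.8660,-0.5000)  start (2,5)  tX=0.4503 tY=1.6400  stride 1/|dx|=1.1547 1/|dy|=2.0000
    cross x-line → (3,5), t=0.4503
    cross x-line → (4,5), t=1.6050
    cross y-line → (4,4), t=1.6400
    cross x-line → (5,4), t=2.7597
    cross y-line → (5,3), t=3.6400 (wall)
  → r_1 = 3.6400
beam 2: φ=0°, α=60°
  d=(0.5000,0.8660)  start (2,5)  tX=0.7800 tY=0.2078  stride 1/|dx|=2.0000 1/|dy|=1.1547
    cross y-line → (2,6), t=0.2078
    cross x-line → (3,6), t=0.7800
    cross y-line → (3,7), t=1.3625
    cross y-line → (3,8), t=2.5172 (wall)
  → r_2 = 2.5172
beam 3: φ=90°, α=150°
  d=(-0.8660,0.5000)  start (2,5)  tX=0.7044 tY=0.3600  stride 1/|dx|=1.1547 1/|dy|=2.0000
    cross y-line → (2,6), t=0.3600
    cross x-line → (1,6), t=0.7044
    cross x-line → (0,6), t=1.8591 (wall)
  → r_3 = 1.8591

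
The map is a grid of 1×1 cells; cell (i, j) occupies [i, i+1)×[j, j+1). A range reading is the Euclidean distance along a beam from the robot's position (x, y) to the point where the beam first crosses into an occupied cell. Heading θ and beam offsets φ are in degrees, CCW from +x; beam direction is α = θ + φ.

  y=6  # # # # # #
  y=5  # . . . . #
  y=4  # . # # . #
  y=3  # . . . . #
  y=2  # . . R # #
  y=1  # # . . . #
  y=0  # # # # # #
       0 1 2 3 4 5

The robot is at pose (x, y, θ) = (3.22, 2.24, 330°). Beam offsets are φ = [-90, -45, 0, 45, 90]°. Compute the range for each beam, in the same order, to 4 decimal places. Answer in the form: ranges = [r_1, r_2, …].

beam 1: φ=-90°, α=240°
  dir = (cos 240°, sin 240°) = (-0.5000, -0.8660); from cell (3,2)
  next x-line at t=0.4400, next y-line at t=0.2771; Δt_x=2.0000, Δt_y=1.1547
    y: enter (3,1) at t=0.2771
    x: enter (2,1) at t=0.4400
    y: enter (2,0) at t=1.4318 ← occupied
  → r_1 = 1.4318
beam 2: φ=-45°, α=285°
  dir = (cos 285°, sin 285°) = (0.2588, -0.9659); from cell (3,2)
  next x-line at t=3.0137, next y-line at t=0.2485; Δt_x=3.8637, Δt_y=1.0353
    y: enter (3,1) at t=0.2485
    y: enter (3,0) at t=1.2837 ← occupied
  → r_2 = 1.2837
beam 3: φ=0°, α=330°
  dir = (cos 330°, sin 330°) = (0.8660, -0.5000); from cell (3,2)
  next x-line at t=0.9007, next y-line at t=0.4800; Δt_x=1.1547, Δt_y=2.0000
    y: enter (3,1) at t=0.4800
    x: enter (4,1) at t=0.9007
    x: enter (5,1) at t=2.0554 ← occupied
  → r_3 = 2.0554
beam 4: φ=45°, α=15°
  dir = (cos 15°, sin 15°) = (0.9659, 0.2588); from cell (3,2)
  next x-line at t=0.8075, next y-line at t=2.9364; Δt_x=1.0353, Δt_y=3.8637
    x: enter (4,2) at t=0.8075 ← occupied
  → r_4 = 0.8075
beam 5: φ=90°, α=60°
  dir = (cos 60°, sin 60°) = (0.5000, 0.8660); from cell (3,2)
  next x-line at t=1.5600, next y-line at t=0.8776; Δt_x=2.0000, Δt_y=1.1547
    y: enter (3,3) at t=0.8776
    x: enter (4,3) at t=1.5600
    y: enter (4,4) at t=2.0323
    y: enter (4,5) at t=3.1870
    x: enter (5,5) at t=3.5600 ← occupied
  → r_5 = 3.5600

ranges = [1.4318, 1.2837, 2.0554, 0.8075, 3.5600]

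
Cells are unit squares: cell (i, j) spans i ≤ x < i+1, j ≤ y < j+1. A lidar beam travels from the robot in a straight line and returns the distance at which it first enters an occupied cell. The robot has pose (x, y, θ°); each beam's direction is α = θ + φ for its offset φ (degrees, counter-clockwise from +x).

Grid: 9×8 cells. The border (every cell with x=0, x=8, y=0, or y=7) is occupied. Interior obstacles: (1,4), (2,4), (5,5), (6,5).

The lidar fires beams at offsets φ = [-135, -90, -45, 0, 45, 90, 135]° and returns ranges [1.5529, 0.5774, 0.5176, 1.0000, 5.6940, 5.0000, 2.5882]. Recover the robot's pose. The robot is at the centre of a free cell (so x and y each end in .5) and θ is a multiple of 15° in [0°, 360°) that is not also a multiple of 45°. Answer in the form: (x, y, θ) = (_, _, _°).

(x, y, θ) = (2.5, 1.5, 330°)

Enumerate (i+0.5, j+0.5, θ) over the 38 free cells and 16 admissible headings. For each, cast all 7 beams and compare to the given ranges.
  (6.5, 3.5, 240°): beam 2 = 6.3509 ≠ 0.5774 ✗
  (1.5, 2.5, 105°): beam 1 = 3.0000 ≠ 1.5529 ✗
  (4.5, 1.5, 345°): beam 1 = 1.0000 ≠ 1.5529 ✗
  (4.5, 5.5, 120°): beam 1 = 0.5176 ≠ 1.5529 ✗
  (2.5, 3.5, 195°): beam 1 = 0.5774 ≠ 1.5529 ✗
  …
  (2.5, 1.5, 330°): r_1=1.5529, r_2=0.5774, r_3=0.5176, r_4=1.0000, r_5=5.6940, r_6=5.0000, r_7=2.5882 — all match ✓
No second candidate reproduces the full scan.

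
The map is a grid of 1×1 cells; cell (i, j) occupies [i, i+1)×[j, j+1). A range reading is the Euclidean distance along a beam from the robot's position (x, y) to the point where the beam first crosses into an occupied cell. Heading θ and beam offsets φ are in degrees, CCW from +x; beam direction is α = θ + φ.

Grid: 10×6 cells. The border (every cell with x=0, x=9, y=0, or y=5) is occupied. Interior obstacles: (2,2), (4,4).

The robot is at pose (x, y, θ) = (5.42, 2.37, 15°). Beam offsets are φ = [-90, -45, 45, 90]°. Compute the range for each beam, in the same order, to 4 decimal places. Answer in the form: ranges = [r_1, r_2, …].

ranges = [1.4183, 2.7400, 3.0369, 1.6875]

beam 1: φ=-90°, α=285°
  d=(0.2588,-0.9659)  start (5,2)  tX=2.2409 tY=0.3831  stride 1/|dx|=3.8637 1/|dy|=1.0353
    cross y-line → (5,1), t=0.3831
    cross y-line → (5,0), t=1.4183 (wall)
  → r_1 = 1.4183
beam 2: φ=-45°, α=330°
  d=(0.8660,-0.5000)  start (5,2)  tX=0.6697 tY=0.7400  stride 1/|dx|=1.1547 1/|dy|=2.0000
    cross x-line → (6,2), t=0.6697
    cross y-line → (6,1), t=0.7400
    cross x-line → (7,1), t=1.8244
    cross y-line → (7,0), t=2.7400 (wall)
  → r_2 = 2.7400
beam 3: φ=45°, α=60°
  d=(0.5000,0.8660)  start (5,2)  tX=1.1600 tY=0.7275  stride 1/|dx|=2.0000 1/|dy|=1.1547
    cross y-line → (5,3), t=0.7275
    cross x-line → (6,3), t=1.1600
    cross y-line → (6,4), t=1.8822
    cross y-line → (6,5), t=3.0369 (wall)
  → r_3 = 3.0369
beam 4: φ=90°, α=105°
  d=(-0.2588,0.9659)  start (5,2)  tX=1.6228 tY=0.6522  stride 1/|dx|=3.8637 1/|dy|=1.0353
    cross y-line → (5,3), t=0.6522
    cross x-line → (4,3), t=1.6228
    cross y-line → (4,4), t=1.6875 (wall)
  → r_4 = 1.6875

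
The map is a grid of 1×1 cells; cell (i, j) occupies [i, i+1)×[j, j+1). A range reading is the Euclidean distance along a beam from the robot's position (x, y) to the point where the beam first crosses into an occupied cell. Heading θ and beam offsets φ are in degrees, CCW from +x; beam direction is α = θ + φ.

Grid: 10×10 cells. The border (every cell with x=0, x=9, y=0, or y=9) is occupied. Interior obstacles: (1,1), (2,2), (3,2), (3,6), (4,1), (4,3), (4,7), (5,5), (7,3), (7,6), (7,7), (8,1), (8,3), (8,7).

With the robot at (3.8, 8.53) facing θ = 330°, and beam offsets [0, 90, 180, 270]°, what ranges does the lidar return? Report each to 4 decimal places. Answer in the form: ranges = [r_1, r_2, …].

beam 1: φ=0°, α=330°
  cosα=0.8660 sinα=-0.5000 | (3,8) | tMaxX 0.2309 tMaxY 1.0600 | tΔX 1.1547 tΔY 2.0000
    t=0.2309 [x] (4,8)
    t=1.0600 [y] (4,7) — stop
  → r_1 = 1.0600
beam 2: φ=90°, α=60°
  cosα=0.5000 sinα=0.8660 | (3,8) | tMaxX 0.4000 tMaxY 0.5427 | tΔX 2.0000 tΔY 1.1547
    t=0.4000 [x] (4,8)
    t=0.5427 [y] (4,9) — stop
  → r_2 = 0.5427
beam 3: φ=180°, α=150°
  cosα=-0.8660 sinα=0.5000 | (3,8) | tMaxX 0.9238 tMaxY 0.9400 | tΔX 1.1547 tΔY 2.0000
    t=0.9238 [x] (2,8)
    t=0.9400 [y] (2,9) — stop
  → r_3 = 0.9400
beam 4: φ=270°, α=240°
  cosα=-0.5000 sinα=-0.8660 | (3,8) | tMaxX 1.6000 tMaxY 0.6120 | tΔX 2.0000 tΔY 1.1547
    t=0.6120 [y] (3,7)
    t=1.6000 [x] (2,7)
    t=1.7667 [y] (2,6)
    t=2.9214 [y] (2,5)
    t=3.6000 [x] (1,5)
    t=4.0761 [y] (1,4)
    t=5.2308 [y] (1,3)
    t=5.6000 [x] (0,3) — stop
  → r_4 = 5.6000

ranges = [1.0600, 0.5427, 0.9400, 5.6000]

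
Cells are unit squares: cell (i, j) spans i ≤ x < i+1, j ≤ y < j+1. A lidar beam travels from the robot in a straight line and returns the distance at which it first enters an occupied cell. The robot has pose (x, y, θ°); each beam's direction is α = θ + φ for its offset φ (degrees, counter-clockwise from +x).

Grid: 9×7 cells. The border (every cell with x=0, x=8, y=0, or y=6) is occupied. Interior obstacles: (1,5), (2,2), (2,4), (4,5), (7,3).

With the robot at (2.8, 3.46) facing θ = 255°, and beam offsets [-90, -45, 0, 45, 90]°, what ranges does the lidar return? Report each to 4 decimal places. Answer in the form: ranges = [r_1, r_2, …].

ranges = [1.8635, 0.9200, 0.4762, 2.8406, 5.3834]

beam 1: φ=-90°, α=165°
  dir = (cos 165°, sin 165°) = (-0.9659, 0.2588); from cell (2,3)
  next x-line at t=0.8282, next y-line at t=2.0864; Δt_x=1.0353, Δt_y=3.8637
    x: enter (1,3) at t=0.8282
    x: enter (0,3) at t=1.8635 ← occupied
  → r_1 = 1.8635
beam 2: φ=-45°, α=210°
  dir = (cos 210°, sin 210°) = (-0.8660, -0.5000); from cell (2,3)
  next x-line at t=0.9238, next y-line at t=0.9200; Δt_x=1.1547, Δt_y=2.0000
    y: enter (2,2) at t=0.9200 ← occupied
  → r_2 = 0.9200
beam 3: φ=0°, α=255°
  dir = (cos 255°, sin 255°) = (-0.2588, -0.9659); from cell (2,3)
  next x-line at t=3.0910, next y-line at t=0.4762; Δt_x=3.8637, Δt_y=1.0353
    y: enter (2,2) at t=0.4762 ← occupied
  → r_3 = 0.4762
beam 4: φ=45°, α=300°
  dir = (cos 300°, sin 300°) = (0.5000, -0.8660); from cell (2,3)
  next x-line at t=0.4000, next y-line at t=0.5312; Δt_x=2.0000, Δt_y=1.1547
    x: enter (3,3) at t=0.4000
    y: enter (3,2) at t=0.5312
    y: enter (3,1) at t=1.6859
    x: enter (4,1) at t=2.4000
    y: enter (4,0) at t=2.8406 ← occupied
  → r_4 = 2.8406
beam 5: φ=90°, α=345°
  dir = (cos 345°, sin 345°) = (0.9659, -0.2588); from cell (2,3)
  next x-line at t=0.2071, next y-line at t=1.7773; Δt_x=1.0353, Δt_y=3.8637
    x: enter (3,3) at t=0.2071
    x: enter (4,3) at t=1.2423
    y: enter (4,2) at t=1.7773
    x: enter (5,2) at t=2.2776
    x: enter (6,2) at t=3.3129
    x: enter (7,2) at t=4.3482
    x: enter (8,2) at t=5.3834 ← occupied
  → r_5 = 5.3834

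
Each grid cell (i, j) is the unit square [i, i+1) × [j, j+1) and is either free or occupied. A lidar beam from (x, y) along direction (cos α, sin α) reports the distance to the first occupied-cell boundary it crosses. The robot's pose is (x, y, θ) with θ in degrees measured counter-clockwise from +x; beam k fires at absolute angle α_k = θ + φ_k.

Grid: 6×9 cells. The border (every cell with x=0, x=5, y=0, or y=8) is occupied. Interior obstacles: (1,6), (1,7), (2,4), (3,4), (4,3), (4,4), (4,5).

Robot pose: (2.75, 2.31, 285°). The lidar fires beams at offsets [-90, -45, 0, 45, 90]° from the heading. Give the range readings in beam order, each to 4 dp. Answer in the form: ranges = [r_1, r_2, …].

beam 1: φ=-90°, α=195°
  d=(-0.9659,-0.2588)  start (2,2)  tX=0.7765 tY=1.1977  stride 1/|dx|=1.0353 1/|dy|=3.8637
    cross x-line → (1,2), t=0.7765
    cross y-line → (1,1), t=1.1977
    cross x-line → (0,1), t=1.8117 (wall)
  → r_1 = 1.8117
beam 2: φ=-45°, α=240°
  d=(-0.5000,-0.8660)  start (2,2)  tX=1.5000 tY=0.3580  stride 1/|dx|=2.0000 1/|dy|=1.1547
    cross y-line → (2,1), t=0.3580
    cross x-line → (1,1), t=1.5000
    cross y-line → (1,0), t=1.5127 (wall)
  → r_2 = 1.5127
beam 3: φ=0°, α=285°
  d=(0.2588,-0.9659)  start (2,2)  tX=0.9659 tY=0.3209  stride 1/|dx|=3.8637 1/|dy|=1.0353
    cross y-line → (2,1), t=0.3209
    cross x-line → (3,1), t=0.9659
    cross y-line → (3,0), t=1.3562 (wall)
  → r_3 = 1.3562
beam 4: φ=45°, α=330°
  d=(0.8660,-0.5000)  start (2,2)  tX=0.2887 tY=0.6200  stride 1/|dx|=1.1547 1/|dy|=2.0000
    cross x-line → (3,2), t=0.2887
    cross y-line → (3,1), t=0.6200
    cross x-line → (4,1), t=1.4434
    cross x-line → (5,1), t=2.5981 (wall)
  → r_4 = 2.5981
beam 5: φ=90°, α=15°
  d=(0.9659,0.2588)  start (2,2)  tX=0.2588 tY=2.6660  stride 1/|dx|=1.0353 1/|dy|=3.8637
    cross x-line → (3,2), t=0.2588
    cross x-line → (4,2), t=1.2941
    cross x-line → (5,2), t=2.3294 (wall)
  → r_5 = 2.3294

ranges = [1.8117, 1.5127, 1.3562, 2.5981, 2.3294]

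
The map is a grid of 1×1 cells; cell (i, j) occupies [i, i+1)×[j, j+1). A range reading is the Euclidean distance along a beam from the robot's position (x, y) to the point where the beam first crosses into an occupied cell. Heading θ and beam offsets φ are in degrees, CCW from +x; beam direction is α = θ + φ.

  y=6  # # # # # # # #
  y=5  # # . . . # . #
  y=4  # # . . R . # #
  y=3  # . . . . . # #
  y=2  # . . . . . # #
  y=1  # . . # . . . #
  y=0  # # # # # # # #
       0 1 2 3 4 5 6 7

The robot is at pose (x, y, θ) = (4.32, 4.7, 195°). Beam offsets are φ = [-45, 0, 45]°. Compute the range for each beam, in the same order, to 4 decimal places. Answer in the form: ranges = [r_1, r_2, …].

beam 1: φ=-45°, α=150°
  dir = (cos 150°, sin 150°) = (-0.8660, 0.5000); from cell (4,4)
  next x-line at t=0.3695, next y-line at t=0.6000; Δt_x=1.1547, Δt_y=2.0000
    x: enter (3,4) at t=0.3695
    y: enter (3,5) at t=0.6000
    x: enter (2,5) at t=1.5242
    y: enter (2,6) at t=2.6000 ← occupied
  → r_1 = 2.6000
beam 2: φ=0°, α=195°
  dir = (cos 195°, sin 195°) = (-0.9659, -0.2588); from cell (4,4)
  next x-line at t=0.3313, next y-line at t=2.7046; Δt_x=1.0353, Δt_y=3.8637
    x: enter (3,4) at t=0.3313
    x: enter (2,4) at t=1.3666
    x: enter (1,4) at t=2.4018 ← occupied
  → r_2 = 2.4018
beam 3: φ=45°, α=240°
  dir = (cos 240°, sin 240°) = (-0.5000, -0.8660); from cell (4,4)
  next x-line at t=0.6400, next y-line at t=0.8083; Δt_x=2.0000, Δt_y=1.1547
    x: enter (3,4) at t=0.6400
    y: enter (3,3) at t=0.8083
    y: enter (3,2) at t=1.9630
    x: enter (2,2) at t=2.6400
    y: enter (2,1) at t=3.1177
    y: enter (2,0) at t=4.2724 ← occupied
  → r_3 = 4.2724

ranges = [2.6000, 2.4018, 4.2724]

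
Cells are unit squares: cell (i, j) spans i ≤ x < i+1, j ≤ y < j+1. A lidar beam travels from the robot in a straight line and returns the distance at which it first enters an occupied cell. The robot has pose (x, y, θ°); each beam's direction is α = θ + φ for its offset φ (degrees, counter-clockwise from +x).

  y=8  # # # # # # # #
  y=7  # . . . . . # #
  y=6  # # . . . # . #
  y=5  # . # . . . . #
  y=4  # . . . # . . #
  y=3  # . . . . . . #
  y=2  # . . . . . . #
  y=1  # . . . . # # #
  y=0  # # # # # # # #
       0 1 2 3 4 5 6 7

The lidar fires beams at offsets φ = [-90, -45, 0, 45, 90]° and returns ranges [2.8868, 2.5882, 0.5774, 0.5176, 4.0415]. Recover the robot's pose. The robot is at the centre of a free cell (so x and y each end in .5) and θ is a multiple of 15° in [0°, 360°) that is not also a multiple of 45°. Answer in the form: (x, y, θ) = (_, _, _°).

Candidates: 35 free-cell centres × 16 headings = 560 poses. Raycast each; keep the one whose scan matches to 4 dp.
  (2.5, 4.5, 75°): beam 1 = 1.5529 ≠ 2.8868 ✗
  (6.5, 3.5, 300°): beam 1 = 5.0000 ≠ 2.8868 ✗
  (3.5, 1.5, 285°): beam 1 = 1.9319 ≠ 2.8868 ✗
  (1.5, 3.5, 195°): beam 1 = 1.9319 ≠ 2.8868 ✗
  …
  (4.5, 3.5, 60°): r_1=2.8868, r_2=2.5882, r_3=0.5774, r_4=0.5176, r_5=4.0415 — all match ✓
Unique over the lattice → pose = (4.5, 3.5, 60°).

(x, y, θ) = (4.5, 3.5, 60°)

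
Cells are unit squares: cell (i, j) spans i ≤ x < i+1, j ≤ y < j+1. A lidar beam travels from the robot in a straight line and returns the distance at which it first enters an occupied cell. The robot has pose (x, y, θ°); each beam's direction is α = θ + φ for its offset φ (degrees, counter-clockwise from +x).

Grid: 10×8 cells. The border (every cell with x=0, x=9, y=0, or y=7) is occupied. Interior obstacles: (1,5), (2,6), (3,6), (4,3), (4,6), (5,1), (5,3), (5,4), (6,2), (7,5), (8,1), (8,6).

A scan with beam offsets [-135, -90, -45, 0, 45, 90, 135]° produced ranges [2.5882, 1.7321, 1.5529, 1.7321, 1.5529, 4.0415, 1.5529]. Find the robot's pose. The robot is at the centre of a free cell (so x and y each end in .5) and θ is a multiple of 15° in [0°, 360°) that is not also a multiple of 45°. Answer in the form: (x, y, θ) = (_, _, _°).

Enumerate (i+0.5, j+0.5, θ) over the 36 free cells and 16 admissible headings. For each, cast all 7 beams and compare to the given ranges.
  (2.5, 4.5, 15°): beam 1 = 3.0000 ≠ 2.5882 ✗
  (5.5, 2.5, 255°): beam 1 = 0.5774 ≠ 2.5882 ✗
  (3.5, 5.5, 255°): beam 1 = 0.5774 ≠ 2.5882 ✗
  (2.5, 1.5, 75°): beam 1 = 0.5774 ≠ 2.5882 ✗
  …
  (7.5, 3.5, 30°): r_1=2.5882, r_2=1.7321, r_3=1.5529, r_4=1.7321, r_5=1.5529, r_6=4.0415, r_7=1.5529 — all match ✓
Only this pose fits every beam.

(x, y, θ) = (7.5, 3.5, 30°)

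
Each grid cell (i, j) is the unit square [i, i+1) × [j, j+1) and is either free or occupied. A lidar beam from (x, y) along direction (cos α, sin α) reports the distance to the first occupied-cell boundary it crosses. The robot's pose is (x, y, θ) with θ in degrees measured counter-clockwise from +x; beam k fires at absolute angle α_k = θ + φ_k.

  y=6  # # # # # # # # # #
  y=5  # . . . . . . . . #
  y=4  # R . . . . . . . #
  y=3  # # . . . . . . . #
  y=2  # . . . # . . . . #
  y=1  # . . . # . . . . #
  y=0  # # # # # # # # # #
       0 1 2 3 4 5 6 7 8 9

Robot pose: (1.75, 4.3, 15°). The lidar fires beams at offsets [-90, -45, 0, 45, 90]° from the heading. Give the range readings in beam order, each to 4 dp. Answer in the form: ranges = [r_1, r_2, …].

beam 1: φ=-90°, α=285°
  d=(0.2588,-0.9659)  start (1,4)  tX=0.9659 tY=0.3106  stride 1/|dx|=3.8637 1/|dy|=1.0353
    cross y-line → (1,3), t=0.3106 (wall)
  → r_1 = 0.3106
beam 2: φ=-45°, α=330°
  d=(0.8660,-0.5000)  start (1,4)  tX=0.2887 tY=0.6000  stride 1/|dx|=1.1547 1/|dy|=2.0000
    cross x-line → (2,4), t=0.2887
    cross y-line → (2,3), t=0.6000
    cross x-line → (3,3), t=1.4434
    cross x-line → (4,3), t=2.5981
    cross y-line → (4,2), t=2.6000 (wall)
  → r_2 = 2.6000
beam 3: φ=0°, α=15°
  d=(0.9659,0.2588)  start (1,4)  tX=0.2588 tY=2.7046  stride 1/|dx|=1.0353 1/|dy|=3.8637
    cross x-line → (2,4), t=0.2588
    cross x-line → (3,4), t=1.2941
    cross x-line → (4,4), t=2.3294
    cross y-line → (4,5), t=2.7046
    cross x-line → (5,5), t=3.3646
    cross x-line → (6,5), t=4.3999
    cross x-line → (7,5), t=5.4352
    cross x-line → (8,5), t=6.4705
    cross y-line → (8,6), t=6.5683 (wall)
  → r_3 = 6.5683
beam 4: φ=45°, α=60°
  d=(0.5000,0.8660)  start (1,4)  tX=0.5000 tY=0.8083  stride 1/|dx|=2.0000 1/|dy|=1.1547
    cross x-line → (2,4), t=0.5000
    cross y-line → (2,5), t=0.8083
    cross y-line → (2,6), t=1.9630 (wall)
  → r_4 = 1.9630
beam 5: φ=90°, α=105°
  d=(-0.2588,0.9659)  start (1,4)  tX=2.8978 tY=0.7247  stride 1/|dx|=3.8637 1/|dy|=1.0353
    cross y-line → (1,5), t=0.7247
    cross y-line → (1,6), t=1.7600 (wall)
  → r_5 = 1.7600

ranges = [0.3106, 2.6000, 6.5683, 1.9630, 1.7600]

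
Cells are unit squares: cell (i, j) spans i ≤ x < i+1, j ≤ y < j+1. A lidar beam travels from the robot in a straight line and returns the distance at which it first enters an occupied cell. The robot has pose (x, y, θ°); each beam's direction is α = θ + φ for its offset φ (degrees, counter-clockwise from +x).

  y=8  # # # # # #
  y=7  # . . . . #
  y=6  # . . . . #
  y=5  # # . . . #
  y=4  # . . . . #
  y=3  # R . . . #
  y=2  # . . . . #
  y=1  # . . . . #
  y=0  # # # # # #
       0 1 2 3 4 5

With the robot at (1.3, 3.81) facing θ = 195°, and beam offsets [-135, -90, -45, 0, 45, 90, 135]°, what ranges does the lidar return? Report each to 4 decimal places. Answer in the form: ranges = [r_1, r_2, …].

ranges = [1.3741, 1.1591, 0.3464, 0.3106, 0.6000, 2.9091, 4.2724]

beam 1: φ=-135°, α=60°
  dir = (cos 60°, sin 60°) = (0.5000, 0.8660); from cell (1,3)
  next x-line at t=1.4000, next y-line at t=0.2194; Δt_x=2.0000, Δt_y=1.1547
    y: enter (1,4) at t=0.2194
    y: enter (1,5) at t=1.3741 ← occupied
  → r_1 = 1.3741
beam 2: φ=-90°, α=105°
  dir = (cos 105°, sin 105°) = (-0.2588, 0.9659); from cell (1,3)
  next x-line at t=1.1591, next y-line at t=0.1967; Δt_x=3.8637, Δt_y=1.0353
    y: enter (1,4) at t=0.1967
    x: enter (0,4) at t=1.1591 ← occupied
  → r_2 = 1.1591
beam 3: φ=-45°, α=150°
  dir = (cos 150°, sin 150°) = (-0.8660, 0.5000); from cell (1,3)
  next x-line at t=0.3464, next y-line at t=0.3800; Δt_x=1.1547, Δt_y=2.0000
    x: enter (0,3) at t=0.3464 ← occupied
  → r_3 = 0.3464
beam 4: φ=0°, α=195°
  dir = (cos 195°, sin 195°) = (-0.9659, -0.2588); from cell (1,3)
  next x-line at t=0.3106, next y-line at t=3.1296; Δt_x=1.0353, Δt_y=3.8637
    x: enter (0,3) at t=0.3106 ← occupied
  → r_4 = 0.3106
beam 5: φ=45°, α=240°
  dir = (cos 240°, sin 240°) = (-0.5000, -0.8660); from cell (1,3)
  next x-line at t=0.6000, next y-line at t=0.9353; Δt_x=2.0000, Δt_y=1.1547
    x: enter (0,3) at t=0.6000 ← occupied
  → r_5 = 0.6000
beam 6: φ=90°, α=285°
  dir = (cos 285°, sin 285°) = (0.2588, -0.9659); from cell (1,3)
  next x-line at t=2.7046, next y-line at t=0.8386; Δt_x=3.8637, Δt_y=1.0353
    y: enter (1,2) at t=0.8386
    y: enter (1,1) at t=1.8738
    x: enter (2,1) at t=2.7046
    y: enter (2,0) at t=2.9091 ← occupied
  → r_6 = 2.9091
beam 7: φ=135°, α=330°
  dir = (cos 330°, sin 330°) = (0.8660, -0.5000); from cell (1,3)
  next x-line at t=0.8083, next y-line at t=1.6200; Δt_x=1.1547, Δt_y=2.0000
    x: enter (2,3) at t=0.8083
    y: enter (2,2) at t=1.6200
    x: enter (3,2) at t=1.9630
    x: enter (4,2) at t=3.1177
    y: enter (4,1) at t=3.6200
    x: enter (5,1) at t=4.2724 ← occupied
  → r_7 = 4.2724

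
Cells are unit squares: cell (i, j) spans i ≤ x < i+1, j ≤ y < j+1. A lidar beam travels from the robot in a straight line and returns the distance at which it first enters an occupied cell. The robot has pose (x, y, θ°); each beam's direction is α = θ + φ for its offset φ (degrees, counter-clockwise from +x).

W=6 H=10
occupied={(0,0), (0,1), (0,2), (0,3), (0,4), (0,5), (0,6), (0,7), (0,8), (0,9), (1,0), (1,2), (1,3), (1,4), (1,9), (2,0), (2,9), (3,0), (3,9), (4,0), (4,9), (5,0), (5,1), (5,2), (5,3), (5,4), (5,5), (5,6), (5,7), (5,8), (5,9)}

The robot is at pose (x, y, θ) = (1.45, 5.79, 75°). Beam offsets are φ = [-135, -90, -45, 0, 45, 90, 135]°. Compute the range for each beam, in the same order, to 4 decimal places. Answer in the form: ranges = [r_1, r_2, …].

ranges = [0.9122, 3.6752, 4.0992, 3.3232, 0.9000, 0.4659, 0.5196]

beam 1: φ=-135°, α=300°
  d=(0.5000,-0.8660)  start (1,5)  tX=1.1000 tY=0.9122  stride 1/|dx|=2.0000 1/|dy|=1.1547
    cross y-line → (1,4), t=0.9122 (wall)
  → r_1 = 0.9122
beam 2: φ=-90°, α=345°
  d=(0.9659,-0.2588)  start (1,5)  tX=0.5694 tY=3.0523  stride 1/|dx|=1.0353 1/|dy|=3.8637
    cross x-line → (2,5), t=0.5694
    cross x-line → (3,5), t=1.6047
    cross x-line → (4,5), t=2.6400
    cross y-line → (4,4), t=3.0523
    cross x-line → (5,4), t=3.6752 (wall)
  → r_2 = 3.6752
beam 3: φ=-45°, α=30°
  d=(0.8660,0.5000)  start (1,5)  tX=0.6351 tY=0.4200  stride 1/|dx|=1.1547 1/|dy|=2.0000
    cross y-line → (1,6), t=0.4200
    cross x-line → (2,6), t=0.6351
    cross x-line → (3,6), t=1.7898
    cross y-line → (3,7), t=2.4200
    cross x-line → (4,7), t=2.9445
    cross x-line → (5,7), t=4.0992 (wall)
  → r_3 = 4.0992
beam 4: φ=0°, α=75°
  d=(0.2588,0.9659)  start (1,5)  tX=2.1250 tY=0.2174  stride 1/|dx|=3.8637 1/|dy|=1.0353
    cross y-line → (1,6), t=0.2174
    cross y-line → (1,7), t=1.2527
    cross x-line → (2,7), t=2.1250
    cross y-line → (2,8), t=2.2880
    cross y-line → (2,9), t=3.3232 (wall)
  → r_4 = 3.3232
beam 5: φ=45°, α=120°
  d=(-0.5000,0.8660)  start (1,5)  tX=0.9000 tY=0.2425  stride 1/|dx|=2.0000 1/|dy|=1.1547
    cross y-line → (1,6), t=0.2425
    cross x-line → (0,6), t=0.9000 (wall)
  → r_5 = 0.9000
beam 6: φ=90°, α=165°
  d=(-0.9659,0.2588)  start (1,5)  tX=0.4659 tY=0.8114  stride 1/|dx|=1.0353 1/|dy|=3.8637
    cross x-line → (0,5), t=0.4659 (wall)
  → r_6 = 0.4659
beam 7: φ=135°, α=210°
  d=(-0.8660,-0.5000)  start (1,5)  tX=0.5196 tY=1.5800  stride 1/|dx|=1.1547 1/|dy|=2.0000
    cross x-line → (0,5), t=0.5196 (wall)
  → r_7 = 0.5196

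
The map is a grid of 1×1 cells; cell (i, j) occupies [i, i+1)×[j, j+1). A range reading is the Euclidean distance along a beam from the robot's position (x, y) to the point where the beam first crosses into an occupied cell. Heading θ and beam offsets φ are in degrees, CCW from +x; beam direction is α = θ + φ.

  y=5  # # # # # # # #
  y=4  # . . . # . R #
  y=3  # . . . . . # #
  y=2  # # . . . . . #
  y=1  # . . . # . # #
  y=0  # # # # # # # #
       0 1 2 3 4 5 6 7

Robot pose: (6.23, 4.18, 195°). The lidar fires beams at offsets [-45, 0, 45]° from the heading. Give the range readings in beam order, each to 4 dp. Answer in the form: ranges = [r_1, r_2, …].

beam 1: φ=-45°, α=150°
  dir = (cos 150°, sin 150°) = (-0.8660, 0.5000); from cell (6,4)
  next x-line at t=0.2656, next y-line at t=1.6400; Δt_x=1.1547, Δt_y=2.0000
    x: enter (5,4) at t=0.2656
    x: enter (4,4) at t=1.4203 ← occupied
  → r_1 = 1.4203
beam 2: φ=0°, α=195°
  dir = (cos 195°, sin 195°) = (-0.9659, -0.2588); from cell (6,4)
  next x-line at t=0.2381, next y-line at t=0.6955; Δt_x=1.0353, Δt_y=3.8637
    x: enter (5,4) at t=0.2381
    y: enter (5,3) at t=0.6955
    x: enter (4,3) at t=1.2734
    x: enter (3,3) at t=2.3087
    x: enter (2,3) at t=3.3439
    x: enter (1,3) at t=4.3792
    y: enter (1,2) at t=4.5592 ← occupied
  → r_2 = 4.5592
beam 3: φ=45°, α=240°
  dir = (cos 240°, sin 240°) = (-0.5000, -0.8660); from cell (6,4)
  next x-line at t=0.4600, next y-line at t=0.2078; Δt_x=2.0000, Δt_y=1.1547
    y: enter (6,3) at t=0.2078 ← occupied
  → r_3 = 0.2078

ranges = [1.4203, 4.5592, 0.2078]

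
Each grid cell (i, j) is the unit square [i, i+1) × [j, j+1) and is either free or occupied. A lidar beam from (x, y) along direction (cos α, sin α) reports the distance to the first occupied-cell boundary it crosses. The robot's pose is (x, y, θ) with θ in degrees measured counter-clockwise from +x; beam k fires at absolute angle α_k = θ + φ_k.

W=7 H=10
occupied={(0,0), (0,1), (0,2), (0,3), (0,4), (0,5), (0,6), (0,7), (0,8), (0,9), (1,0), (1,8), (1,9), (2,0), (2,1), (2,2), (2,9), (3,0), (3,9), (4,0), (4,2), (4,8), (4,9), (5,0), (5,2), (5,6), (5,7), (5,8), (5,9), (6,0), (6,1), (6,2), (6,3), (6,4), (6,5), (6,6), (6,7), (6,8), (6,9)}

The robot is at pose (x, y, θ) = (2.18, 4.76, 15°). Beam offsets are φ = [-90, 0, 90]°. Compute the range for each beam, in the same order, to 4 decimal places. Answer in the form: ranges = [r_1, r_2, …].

ranges = [1.8221, 3.9548, 3.3543]

beam 1: φ=-90°, α=285°
  direction (0.2588, -0.9659); cell (2,4); t to first gridline: x 3.1682, y 0.7868 (then +3.8637 / +1.0353)
    (2,3) via y @ 0.7868
    (2,2) via y @ 1.8221  # hit
  → r_1 = 1.8221
beam 2: φ=0°, α=15°
  direction (0.9659, 0.2588); cell (2,4); t to first gridline: x 0.8489, y 0.9273 (then +1.0353 / +3.8637)
    (3,4) via x @ 0.8489
    (3,5) via y @ 0.9273
    (4,5) via x @ 1.8842
    (5,5) via x @ 2.9195
    (6,5) via x @ 3.9548  # hit
  → r_2 = 3.9548
beam 3: φ=90°, α=105°
  direction (-0.2588, 0.9659); cell (2,4); t to first gridline: x 0.6955, y 0.2485 (then +3.8637 / +1.0353)
    (2,5) via y @ 0.2485
    (1,5) via x @ 0.6955
    (1,6) via y @ 1.2837
    (1,7) via y @ 2.3190
    (1,8) via y @ 3.3543  # hit
  → r_3 = 3.3543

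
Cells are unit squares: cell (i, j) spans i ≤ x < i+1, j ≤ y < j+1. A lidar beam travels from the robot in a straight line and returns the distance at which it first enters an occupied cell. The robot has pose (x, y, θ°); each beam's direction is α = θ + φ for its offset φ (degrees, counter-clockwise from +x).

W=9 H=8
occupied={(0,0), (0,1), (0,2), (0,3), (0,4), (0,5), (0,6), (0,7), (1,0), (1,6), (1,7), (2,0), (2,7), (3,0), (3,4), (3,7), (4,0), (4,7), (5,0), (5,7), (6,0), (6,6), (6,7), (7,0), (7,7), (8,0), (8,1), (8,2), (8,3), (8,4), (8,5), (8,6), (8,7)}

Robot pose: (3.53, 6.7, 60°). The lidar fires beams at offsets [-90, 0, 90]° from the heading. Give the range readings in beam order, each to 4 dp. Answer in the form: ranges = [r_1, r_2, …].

beam 1: φ=-90°, α=330°
  direction (0.8660, -0.5000); cell (3,6); t to first gridline: x 0.5427, y 1.4000 (then +1.1547 / +2.0000)
    (4,6) via x @ 0.5427
    (4,5) via y @ 1.4000
    (5,5) via x @ 1.6974
    (6,5) via x @ 2.8521
    (6,4) via y @ 3.4000
    (7,4) via x @ 4.0068
    (8,4) via x @ 5.1615  # hit
  → r_1 = 5.1615
beam 2: φ=0°, α=60°
  direction (0.5000, 0.8660); cell (3,6); t to first gridline: x 0.9400, y 0.3464 (then +2.0000 / +1.1547)
    (3,7) via y @ 0.3464  # hit
  → r_2 = 0.3464
beam 3: φ=90°, α=150°
  direction (-0.8660, 0.5000); cell (3,6); t to first gridline: x 0.6120, y 0.6000 (then +1.1547 / +2.0000)
    (3,7) via y @ 0.6000  # hit
  → r_3 = 0.6000

ranges = [5.1615, 0.3464, 0.6000]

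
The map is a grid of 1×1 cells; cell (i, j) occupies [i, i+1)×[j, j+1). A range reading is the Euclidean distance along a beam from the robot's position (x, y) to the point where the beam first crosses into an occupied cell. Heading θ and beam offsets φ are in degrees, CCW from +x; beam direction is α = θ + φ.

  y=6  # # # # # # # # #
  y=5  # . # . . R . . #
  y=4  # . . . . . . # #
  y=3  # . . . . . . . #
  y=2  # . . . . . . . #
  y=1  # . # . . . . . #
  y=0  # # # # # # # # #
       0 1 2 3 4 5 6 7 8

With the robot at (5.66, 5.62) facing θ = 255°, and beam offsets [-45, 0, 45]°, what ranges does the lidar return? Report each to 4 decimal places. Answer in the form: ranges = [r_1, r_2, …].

beam 1: φ=-45°, α=210°
  direction (-0.8660, -0.5000); cell (5,5); t to first gridline: x 0.7621, y 1.2400 (then +1.1547 / +2.0000)
    (4,5) via x @ 0.7621
    (4,4) via y @ 1.2400
    (3,4) via x @ 1.9168
    (2,4) via x @ 3.0715
    (2,3) via y @ 3.2400
    (1,3) via x @ 4.2262
    (1,2) via y @ 5.2400
    (0,2) via x @ 5.3809  # hit
  → r_1 = 5.3809
beam 2: φ=0°, α=255°
  direction (-0.2588, -0.9659); cell (5,5); t to first gridline: x 2.5500, y 0.6419 (then +3.8637 / +1.0353)
    (5,4) via y @ 0.6419
    (5,3) via y @ 1.6771
    (4,3) via x @ 2.5500
    (4,2) via y @ 2.7124
    (4,1) via y @ 3.7477
    (4,0) via y @ 4.7830  # hit
  → r_2 = 4.7830
beam 3: φ=45°, α=300°
  direction (0.5000, -0.8660); cell (5,5); t to first gridline: x 0.6800, y 0.7159 (then +2.0000 / +1.1547)
    (6,5) via x @ 0.6800
    (6,4) via y @ 0.7159
    (6,3) via y @ 1.8706
    (7,3) via x @ 2.6800
    (7,2) via y @ 3.0253
    (7,1) via y @ 4.1800
    (8,1) via x @ 4.6800  # hit
  → r_3 = 4.6800

ranges = [5.3809, 4.7830, 4.6800]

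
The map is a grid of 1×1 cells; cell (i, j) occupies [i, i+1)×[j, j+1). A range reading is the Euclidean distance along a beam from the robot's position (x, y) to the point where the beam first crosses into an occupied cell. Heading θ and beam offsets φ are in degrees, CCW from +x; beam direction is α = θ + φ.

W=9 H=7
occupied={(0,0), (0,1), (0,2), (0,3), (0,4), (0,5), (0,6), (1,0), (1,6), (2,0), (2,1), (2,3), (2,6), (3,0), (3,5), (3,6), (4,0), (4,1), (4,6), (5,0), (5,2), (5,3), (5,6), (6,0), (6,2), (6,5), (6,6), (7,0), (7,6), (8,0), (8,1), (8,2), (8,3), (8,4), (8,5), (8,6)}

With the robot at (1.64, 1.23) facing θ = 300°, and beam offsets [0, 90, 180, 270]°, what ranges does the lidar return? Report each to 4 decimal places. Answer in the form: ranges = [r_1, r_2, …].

beam 1: φ=0°, α=300°
  d=(0.5000,-0.8660)  start (1,1)  tX=0.7200 tY=0.2656  stride 1/|dx|=2.0000 1/|dy|=1.1547
    cross y-line → (1,0), t=0.2656 (wall)
  → r_1 = 0.2656
beam 2: φ=90°, α=30°
  d=(0.8660,0.5000)  start (1,1)  tX=0.4157 tY=1.5400  stride 1/|dx|=1.1547 1/|dy|=2.0000
    cross x-line → (2,1), t=0.4157 (wall)
  → r_2 = 0.4157
beam 3: φ=180°, α=120°
  d=(-0.5000,0.8660)  start (1,1)  tX=1.2800 tY=0.8891  stride 1/|dx|=2.0000 1/|dy|=1.1547
    cross y-line → (1,2), t=0.8891
    cross x-line → (0,2), t=1.2800 (wall)
  → r_3 = 1.2800
beam 4: φ=270°, α=210°
  d=(-0.8660,-0.5000)  start (1,1)  tX=0.7390 tY=0.4600  stride 1/|dx|=1.1547 1/|dy|=2.0000
    cross y-line → (1,0), t=0.4600 (wall)
  → r_4 = 0.4600

ranges = [0.2656, 0.4157, 1.2800, 0.4600]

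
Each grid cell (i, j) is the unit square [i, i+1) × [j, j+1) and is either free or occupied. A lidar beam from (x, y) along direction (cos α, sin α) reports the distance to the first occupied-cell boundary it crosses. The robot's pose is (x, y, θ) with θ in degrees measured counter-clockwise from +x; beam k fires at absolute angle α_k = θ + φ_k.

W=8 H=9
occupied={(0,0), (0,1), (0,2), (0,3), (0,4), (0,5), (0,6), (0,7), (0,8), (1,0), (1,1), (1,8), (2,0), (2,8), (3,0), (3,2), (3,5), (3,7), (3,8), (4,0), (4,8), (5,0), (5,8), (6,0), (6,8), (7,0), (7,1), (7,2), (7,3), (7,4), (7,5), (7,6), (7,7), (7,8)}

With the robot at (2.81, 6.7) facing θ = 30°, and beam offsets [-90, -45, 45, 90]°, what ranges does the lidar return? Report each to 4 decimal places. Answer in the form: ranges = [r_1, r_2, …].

beam 1: φ=-90°, α=300°
  cosα=0.5000 sinα=-0.8660 | (2,6) | tMaxX 0.3800 tMaxY 0.8083 | tΔX 2.0000 tΔY 1.1547
    t=0.3800 [x] (3,6)
    t=0.8083 [y] (3,5) — stop
  → r_1 = 0.8083
beam 2: φ=-45°, α=345°
  cosα=0.9659 sinα=-0.2588 | (2,6) | tMaxX 0.1967 tMaxY 2.7046 | tΔX 1.0353 tΔY 3.8637
    t=0.1967 [x] (3,6)
    t=1.2320 [x] (4,6)
    t=2.2673 [x] (5,6)
    t=2.7046 [y] (5,5)
    t=3.3025 [x] (6,5)
    t=4.3378 [x] (7,5) — stop
  → r_2 = 4.3378
beam 3: φ=45°, α=75°
  cosα=0.2588 sinα=0.9659 | (2,6) | tMaxX 0.7341 tMaxY 0.3106 | tΔX 3.8637 tΔY 1.0353
    t=0.3106 [y] (2,7)
    t=0.7341 [x] (3,7) — stop
  → r_3 = 0.7341
beam 4: φ=90°, α=120°
  cosα=-0.5000 sinα=0.8660 | (2,6) | tMaxX 1.6200 tMaxY 0.3464 | tΔX 2.0000 tΔY 1.1547
    t=0.3464 [y] (2,7)
    t=1.5011 [y] (2,8) — stop
  → r_4 = 1.5011

ranges = [0.8083, 4.3378, 0.7341, 1.5011]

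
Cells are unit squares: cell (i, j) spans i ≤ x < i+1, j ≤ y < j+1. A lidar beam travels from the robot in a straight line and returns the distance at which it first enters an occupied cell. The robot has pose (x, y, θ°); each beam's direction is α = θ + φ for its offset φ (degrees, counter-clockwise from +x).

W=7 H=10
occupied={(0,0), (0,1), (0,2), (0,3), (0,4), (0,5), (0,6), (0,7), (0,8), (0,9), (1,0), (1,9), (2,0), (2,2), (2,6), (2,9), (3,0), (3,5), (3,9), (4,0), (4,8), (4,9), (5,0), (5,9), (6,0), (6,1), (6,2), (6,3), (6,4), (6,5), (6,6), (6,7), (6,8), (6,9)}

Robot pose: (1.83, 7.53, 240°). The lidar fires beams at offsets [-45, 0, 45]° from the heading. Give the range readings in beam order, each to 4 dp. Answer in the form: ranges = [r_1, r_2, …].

beam 1: φ=-45°, α=195°
  d=(-0.9659,-0.2588)  start (1,7)  tX=0.8593 tY=2.0478  stride 1/|dx|=1.0353 1/|dy|=3.8637
    cross x-line → (0,7), t=0.8593 (wall)
  → r_1 = 0.8593
beam 2: φ=0°, α=240°
  d=(-0.5000,-0.8660)  start (1,7)  tX=1.6600 tY=0.6120  stride 1/|dx|=2.0000 1/|dy|=1.1547
    cross y-line → (1,6), t=0.6120
    cross x-line → (0,6), t=1.6600 (wall)
  → r_2 = 1.6600
beam 3: φ=45°, α=285°
  d=(0.2588,-0.9659)  start (1,7)  tX=0.6568 tY=0.5487  stride 1/|dx|=3.8637 1/|dy|=1.0353
    cross y-line → (1,6), t=0.5487
    cross x-line → (2,6), t=0.6568 (wall)
  → r_3 = 0.6568

ranges = [0.8593, 1.6600, 0.6568]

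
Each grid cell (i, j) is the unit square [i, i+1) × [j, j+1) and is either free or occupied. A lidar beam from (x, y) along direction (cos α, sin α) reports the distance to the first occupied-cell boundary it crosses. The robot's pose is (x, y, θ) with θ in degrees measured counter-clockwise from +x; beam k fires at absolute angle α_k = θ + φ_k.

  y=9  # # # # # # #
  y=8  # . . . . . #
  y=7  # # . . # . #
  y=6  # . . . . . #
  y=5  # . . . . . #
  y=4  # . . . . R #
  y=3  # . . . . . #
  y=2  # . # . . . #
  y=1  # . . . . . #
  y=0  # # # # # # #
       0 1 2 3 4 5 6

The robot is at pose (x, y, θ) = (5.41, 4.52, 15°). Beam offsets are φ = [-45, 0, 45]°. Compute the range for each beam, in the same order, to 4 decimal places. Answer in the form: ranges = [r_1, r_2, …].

beam 1: φ=-45°, α=330°
  cosα=0.8660 sinα=-0.5000 | (5,4) | tMaxX 0.6813 tMaxY 1.0400 | tΔX 1.1547 tΔY 2.0000
    t=0.6813 [x] (6,4) — stop
  → r_1 = 0.6813
beam 2: φ=0°, α=15°
  cosα=0.9659 sinα=0.2588 | (5,4) | tMaxX 0.6108 tMaxY 1.8546 | tΔX 1.0353 tΔY 3.8637
    t=0.6108 [x] (6,4) — stop
  → r_2 = 0.6108
beam 3: φ=45°, α=60°
  cosα=0.5000 sinα=0.8660 | (5,4) | tMaxX 1.1800 tMaxY 0.5543 | tΔX 2.0000 tΔY 1.1547
    t=0.5543 [y] (5,5)
    t=1.1800 [x] (6,5) — stop
  → r_3 = 1.1800

ranges = [0.6813, 0.6108, 1.1800]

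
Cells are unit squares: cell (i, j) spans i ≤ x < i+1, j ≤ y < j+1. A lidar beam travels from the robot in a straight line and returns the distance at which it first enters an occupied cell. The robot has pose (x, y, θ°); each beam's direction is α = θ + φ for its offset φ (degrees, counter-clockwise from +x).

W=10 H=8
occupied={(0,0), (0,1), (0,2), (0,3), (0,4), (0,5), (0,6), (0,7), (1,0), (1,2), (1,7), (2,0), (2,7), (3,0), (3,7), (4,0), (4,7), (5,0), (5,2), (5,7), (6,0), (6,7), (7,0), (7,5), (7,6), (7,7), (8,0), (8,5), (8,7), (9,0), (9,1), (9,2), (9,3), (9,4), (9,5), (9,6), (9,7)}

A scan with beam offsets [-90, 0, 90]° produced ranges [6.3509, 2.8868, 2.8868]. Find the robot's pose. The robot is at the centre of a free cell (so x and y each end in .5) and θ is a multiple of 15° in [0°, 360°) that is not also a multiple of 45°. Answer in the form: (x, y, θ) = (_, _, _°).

Enumerate (i+0.5, j+0.5, θ) over the 43 free cells and 16 admissible headings. For each, cast all 3 beams and compare to the given ranges.
  (2.5, 5.5, 120°): beam 1 = 3.0000 ≠ 6.3509 ✗
  (8.5, 4.5, 345°): beam 1 = 3.6235 ≠ 6.3509 ✗
  (7.5, 3.5, 330°): beam 1 = 2.8868 ≠ 6.3509 ✗
  (5.5, 5.5, 210°): beam 1 = 1.7321 ≠ 6.3509 ✗
  …
  (3.5, 4.5, 60°): r_1=6.3509, r_2=2.8868, r_3=2.8868 — all match ✓
Only this pose fits every beam.

(x, y, θ) = (3.5, 4.5, 60°)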